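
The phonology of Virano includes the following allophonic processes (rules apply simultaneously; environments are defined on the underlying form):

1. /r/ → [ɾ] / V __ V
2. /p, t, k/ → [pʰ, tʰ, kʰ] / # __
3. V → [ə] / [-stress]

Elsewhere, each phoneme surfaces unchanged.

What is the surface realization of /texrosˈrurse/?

[tʰəxrəsˈrursə]

/t/ — word-initial, word-initially — surfaces as [tʰ] (rule 2).
/e/ — between /t/ and /x/, in an unstressed syllable — surfaces as [ə] (rule 3).
/r/ (between /x/ and /o/) is in the target of rule 1 but the environment (between two vowels) is not met → [r].
Rule 3 applies to /o/ (between /r/ and /s/: in an unstressed syllable) → [ə].
/r/ (between /s/ and /u/): rule 1 targets it, but not between two vowels → unchanged [r].
/u/ (between /r/ and /r/): rule 3 targets it, but not in an unstressed syllable → unchanged [u].
/r/ (between /u/ and /s/): rule 1 targets it, but not between two vowels → unchanged [r].
Rule 3 applies to /e/ (word-final: in an unstressed syllable) → [ə].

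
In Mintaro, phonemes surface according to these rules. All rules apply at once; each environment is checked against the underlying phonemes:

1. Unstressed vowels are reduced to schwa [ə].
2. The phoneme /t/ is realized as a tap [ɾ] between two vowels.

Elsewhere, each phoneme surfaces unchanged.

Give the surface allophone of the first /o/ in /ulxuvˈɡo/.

/o/ (word-final) fails the environment for rule 1, so it stays [o].

[o]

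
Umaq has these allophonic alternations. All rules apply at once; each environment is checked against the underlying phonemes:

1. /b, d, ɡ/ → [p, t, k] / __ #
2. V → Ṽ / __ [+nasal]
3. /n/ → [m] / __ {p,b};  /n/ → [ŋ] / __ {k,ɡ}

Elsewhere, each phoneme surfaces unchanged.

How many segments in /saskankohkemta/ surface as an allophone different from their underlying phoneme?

Segments that undergo a rule: /a/ → [ã] (rule 2); /n/ → [ŋ] (rule 3); /e/ → [ẽ] (rule 2).
All other segments surface unchanged.

3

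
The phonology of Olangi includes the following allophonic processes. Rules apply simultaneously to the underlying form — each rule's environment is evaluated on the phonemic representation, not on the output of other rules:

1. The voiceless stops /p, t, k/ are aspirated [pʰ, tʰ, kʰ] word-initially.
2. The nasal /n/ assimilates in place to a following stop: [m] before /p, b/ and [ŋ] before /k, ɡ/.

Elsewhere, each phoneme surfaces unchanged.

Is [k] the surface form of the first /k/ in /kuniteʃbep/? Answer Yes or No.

/k/ (word-initial) occurs word-initially → [kʰ] by rule 1.
The actual realization is [kʰ], not [k].

No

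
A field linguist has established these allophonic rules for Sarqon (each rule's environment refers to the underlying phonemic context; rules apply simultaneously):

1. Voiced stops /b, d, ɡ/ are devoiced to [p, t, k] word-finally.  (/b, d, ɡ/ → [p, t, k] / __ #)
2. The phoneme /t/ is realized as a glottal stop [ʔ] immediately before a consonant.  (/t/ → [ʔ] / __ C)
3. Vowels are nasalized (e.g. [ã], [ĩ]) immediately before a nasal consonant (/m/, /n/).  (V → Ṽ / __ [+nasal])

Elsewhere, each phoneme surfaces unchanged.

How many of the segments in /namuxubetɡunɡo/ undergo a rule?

3

Segments that undergo a rule: /a/ → [ã] (rule 3); /t/ → [ʔ] (rule 2); /u/ → [ũ] (rule 3).
All other segments surface unchanged.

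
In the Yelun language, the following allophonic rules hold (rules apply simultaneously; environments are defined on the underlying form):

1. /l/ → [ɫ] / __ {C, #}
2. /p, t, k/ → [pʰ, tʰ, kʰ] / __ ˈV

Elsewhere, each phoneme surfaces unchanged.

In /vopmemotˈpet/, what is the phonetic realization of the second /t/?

/t/ (word-final): rule 2 targets it, but not immediately before a stressed vowel → unchanged [t].

[t]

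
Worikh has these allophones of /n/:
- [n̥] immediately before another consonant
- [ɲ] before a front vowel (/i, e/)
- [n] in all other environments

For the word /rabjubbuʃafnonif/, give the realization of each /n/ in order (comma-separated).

[n], [ɲ]

Occurrence 1 (position 12): no conditioning environment matches → elsewhere allophone [n].
Occurrence 2 (position 14): before a front vowel (/i, e/) → [ɲ].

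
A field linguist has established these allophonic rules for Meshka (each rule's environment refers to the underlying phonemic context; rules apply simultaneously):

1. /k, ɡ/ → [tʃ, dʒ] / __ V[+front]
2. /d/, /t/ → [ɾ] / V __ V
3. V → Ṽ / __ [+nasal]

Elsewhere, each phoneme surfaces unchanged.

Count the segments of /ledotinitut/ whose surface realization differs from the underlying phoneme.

4

Segments that undergo a rule: /d/ → [ɾ] (rule 2); /t/ → [ɾ] (rule 2); /i/ → [ĩ] (rule 3); /t/ → [ɾ] (rule 2).
All other segments surface unchanged.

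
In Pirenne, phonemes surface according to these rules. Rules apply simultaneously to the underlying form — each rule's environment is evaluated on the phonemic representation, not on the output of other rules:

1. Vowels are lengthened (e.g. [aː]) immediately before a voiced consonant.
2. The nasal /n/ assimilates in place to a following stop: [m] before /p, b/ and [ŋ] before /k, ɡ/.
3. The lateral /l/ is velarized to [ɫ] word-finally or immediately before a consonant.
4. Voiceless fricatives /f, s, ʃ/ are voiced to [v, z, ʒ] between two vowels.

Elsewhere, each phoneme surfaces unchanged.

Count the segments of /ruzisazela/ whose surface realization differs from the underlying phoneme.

Segments that undergo a rule: /u/ → [uː] (rule 1); /s/ → [z] (rule 4); /a/ → [aː] (rule 1); /e/ → [eː] (rule 1).
All other segments surface unchanged.

4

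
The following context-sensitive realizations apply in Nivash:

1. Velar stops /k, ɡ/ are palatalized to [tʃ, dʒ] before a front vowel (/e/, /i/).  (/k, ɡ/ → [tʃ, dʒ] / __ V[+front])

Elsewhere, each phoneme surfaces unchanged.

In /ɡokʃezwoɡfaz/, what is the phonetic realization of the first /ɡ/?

/ɡ/ (word-initial) fails the environment for rule 1, so it stays [ɡ].

[ɡ]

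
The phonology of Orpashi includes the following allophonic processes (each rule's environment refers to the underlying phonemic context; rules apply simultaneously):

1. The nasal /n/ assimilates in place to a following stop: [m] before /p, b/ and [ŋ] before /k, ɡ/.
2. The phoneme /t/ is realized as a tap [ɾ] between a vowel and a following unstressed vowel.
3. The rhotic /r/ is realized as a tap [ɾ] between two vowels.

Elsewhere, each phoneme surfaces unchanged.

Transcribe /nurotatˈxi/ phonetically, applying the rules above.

[nuɾoɾatˈxi]

/n/ (word-initial) fails the environment for rule 1, so it stays [n].
Rule 3 applies to /r/ (between /u/ and /o/: between two vowels) → [ɾ].
/t/ (between /o/ and /a/): between a vowel and a following unstressed vowel, so rule 2 applies → [ɾ].
/t/ (between /a/ and /x/) fails the environment for rule 2, so it stays [t].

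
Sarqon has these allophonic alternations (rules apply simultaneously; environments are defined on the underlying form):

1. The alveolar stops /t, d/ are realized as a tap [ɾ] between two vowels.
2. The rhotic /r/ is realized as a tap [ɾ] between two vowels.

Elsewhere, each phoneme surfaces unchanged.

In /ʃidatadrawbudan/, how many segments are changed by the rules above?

3

Segments that undergo a rule: /d/ → [ɾ] (rule 1); /t/ → [ɾ] (rule 1); /d/ → [ɾ] (rule 1).
All other segments surface unchanged.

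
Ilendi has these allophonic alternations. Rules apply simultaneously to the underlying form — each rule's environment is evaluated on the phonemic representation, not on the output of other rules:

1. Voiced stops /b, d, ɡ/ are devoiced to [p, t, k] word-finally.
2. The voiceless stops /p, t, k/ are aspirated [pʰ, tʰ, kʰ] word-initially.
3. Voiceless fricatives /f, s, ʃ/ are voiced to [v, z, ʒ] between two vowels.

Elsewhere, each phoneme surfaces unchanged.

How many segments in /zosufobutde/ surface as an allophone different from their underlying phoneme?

2

Segments that undergo a rule: /s/ → [z] (rule 3); /f/ → [v] (rule 3).
All other segments surface unchanged.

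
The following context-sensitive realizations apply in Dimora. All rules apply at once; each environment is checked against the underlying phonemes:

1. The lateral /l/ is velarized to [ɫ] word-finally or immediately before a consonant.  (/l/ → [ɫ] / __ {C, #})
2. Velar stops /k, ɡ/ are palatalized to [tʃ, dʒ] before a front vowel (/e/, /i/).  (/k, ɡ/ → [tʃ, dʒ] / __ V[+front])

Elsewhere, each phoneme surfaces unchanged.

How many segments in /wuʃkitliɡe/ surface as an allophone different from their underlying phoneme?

2

Segments that undergo a rule: /k/ → [tʃ] (rule 2); /ɡ/ → [dʒ] (rule 2).
All other segments surface unchanged.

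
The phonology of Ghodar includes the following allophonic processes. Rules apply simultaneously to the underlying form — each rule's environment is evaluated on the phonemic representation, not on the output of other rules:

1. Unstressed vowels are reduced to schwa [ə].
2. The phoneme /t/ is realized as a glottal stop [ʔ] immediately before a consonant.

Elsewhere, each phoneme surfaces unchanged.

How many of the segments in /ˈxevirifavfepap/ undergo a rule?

Segments that undergo a rule: /i/ → [ə] (rule 1); /i/ → [ə] (rule 1); /a/ → [ə] (rule 1); /e/ → [ə] (rule 1); /a/ → [ə] (rule 1).
All other segments surface unchanged.

5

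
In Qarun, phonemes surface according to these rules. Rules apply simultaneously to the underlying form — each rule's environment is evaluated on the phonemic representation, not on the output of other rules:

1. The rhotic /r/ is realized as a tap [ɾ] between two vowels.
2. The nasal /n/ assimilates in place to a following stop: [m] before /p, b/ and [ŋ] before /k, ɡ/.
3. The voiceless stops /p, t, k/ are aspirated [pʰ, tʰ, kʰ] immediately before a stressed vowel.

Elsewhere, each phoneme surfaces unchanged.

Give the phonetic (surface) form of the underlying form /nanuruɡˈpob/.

/n/ (word-initial) fails the environment for rule 2, so it stays [n].
/a/ stays [a].
/n/ (between /a/ and /u/): rule 2 targets it, but not before a labial or velar stop → unchanged [n].
/u/ stays [u].
/r/ meets the environment for rule 1 (between two vowels) → [ɾ].
/u/ stays [u].
/ɡ/ stays [ɡ].
Rule 3 applies to /p/ (between /ɡ/ and /o/: immediately before a stressed vowel) → [pʰ].
/o/ — not in any rule's target class → [o].
/b/ — not in any rule's target class → [b].

[nanuɾuɡˈpʰob]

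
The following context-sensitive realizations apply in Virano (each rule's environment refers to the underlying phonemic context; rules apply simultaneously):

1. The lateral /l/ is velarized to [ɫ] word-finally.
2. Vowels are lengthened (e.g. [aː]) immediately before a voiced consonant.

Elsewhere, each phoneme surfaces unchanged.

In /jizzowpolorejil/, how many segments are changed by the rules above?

7

Segments that undergo a rule: /i/ → [iː] (rule 2); /o/ → [oː] (rule 2); /o/ → [oː] (rule 2); /o/ → [oː] (rule 2); /e/ → [eː] (rule 2); /i/ → [iː] (rule 2); /l/ → [ɫ] (rule 1).
All other segments surface unchanged.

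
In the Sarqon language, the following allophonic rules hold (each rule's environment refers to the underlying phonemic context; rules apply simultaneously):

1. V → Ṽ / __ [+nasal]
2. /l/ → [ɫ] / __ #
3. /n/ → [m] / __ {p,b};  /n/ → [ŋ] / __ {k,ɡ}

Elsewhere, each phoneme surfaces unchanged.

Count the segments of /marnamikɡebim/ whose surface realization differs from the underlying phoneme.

Segments that undergo a rule: /a/ → [ã] (rule 1); /i/ → [ĩ] (rule 1).
All other segments surface unchanged.

2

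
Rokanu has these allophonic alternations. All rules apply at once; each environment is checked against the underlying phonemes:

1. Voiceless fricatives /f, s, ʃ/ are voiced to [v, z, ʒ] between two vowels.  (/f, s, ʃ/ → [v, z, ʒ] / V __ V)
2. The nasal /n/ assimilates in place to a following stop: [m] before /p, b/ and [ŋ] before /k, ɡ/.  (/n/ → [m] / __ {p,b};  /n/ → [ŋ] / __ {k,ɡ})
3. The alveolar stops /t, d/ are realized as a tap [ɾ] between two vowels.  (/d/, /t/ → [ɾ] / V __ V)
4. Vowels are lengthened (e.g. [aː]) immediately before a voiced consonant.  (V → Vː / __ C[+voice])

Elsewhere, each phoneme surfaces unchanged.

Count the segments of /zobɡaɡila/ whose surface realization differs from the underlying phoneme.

3

Segments that undergo a rule: /o/ → [oː] (rule 4); /a/ → [aː] (rule 4); /i/ → [iː] (rule 4).
All other segments surface unchanged.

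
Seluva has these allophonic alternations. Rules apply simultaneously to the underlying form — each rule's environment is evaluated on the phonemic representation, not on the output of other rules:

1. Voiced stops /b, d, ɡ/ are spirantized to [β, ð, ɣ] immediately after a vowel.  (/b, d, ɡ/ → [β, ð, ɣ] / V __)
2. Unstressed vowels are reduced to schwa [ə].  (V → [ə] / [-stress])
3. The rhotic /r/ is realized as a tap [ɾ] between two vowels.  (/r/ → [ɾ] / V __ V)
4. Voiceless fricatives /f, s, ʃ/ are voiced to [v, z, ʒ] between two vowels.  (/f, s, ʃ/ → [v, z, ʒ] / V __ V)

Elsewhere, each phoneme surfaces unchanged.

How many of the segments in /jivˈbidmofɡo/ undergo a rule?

Segments that undergo a rule: /i/ → [ə] (rule 2); /d/ → [ð] (rule 1); /o/ → [ə] (rule 2); /o/ → [ə] (rule 2).
All other segments surface unchanged.

4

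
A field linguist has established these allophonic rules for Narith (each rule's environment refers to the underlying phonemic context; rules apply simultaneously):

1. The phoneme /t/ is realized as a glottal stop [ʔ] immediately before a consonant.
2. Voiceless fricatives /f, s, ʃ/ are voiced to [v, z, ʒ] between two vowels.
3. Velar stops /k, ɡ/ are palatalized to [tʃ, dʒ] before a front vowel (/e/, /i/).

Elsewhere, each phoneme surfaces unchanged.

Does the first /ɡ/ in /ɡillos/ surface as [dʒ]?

Rule 3 applies to /ɡ/ (word-initial: before a front vowel) → [dʒ].
The actual realization is [dʒ], which matches [dʒ].

Yes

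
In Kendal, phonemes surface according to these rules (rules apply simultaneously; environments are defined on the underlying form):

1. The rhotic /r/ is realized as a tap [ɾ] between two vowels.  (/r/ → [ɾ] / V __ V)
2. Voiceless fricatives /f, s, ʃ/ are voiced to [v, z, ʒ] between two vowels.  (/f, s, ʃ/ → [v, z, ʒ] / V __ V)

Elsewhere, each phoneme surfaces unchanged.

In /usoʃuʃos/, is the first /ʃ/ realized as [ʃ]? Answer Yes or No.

No

/ʃ/ (between /o/ and /u/) occurs between two vowels → [ʒ] by rule 2.
The actual realization is [ʒ], not [ʃ].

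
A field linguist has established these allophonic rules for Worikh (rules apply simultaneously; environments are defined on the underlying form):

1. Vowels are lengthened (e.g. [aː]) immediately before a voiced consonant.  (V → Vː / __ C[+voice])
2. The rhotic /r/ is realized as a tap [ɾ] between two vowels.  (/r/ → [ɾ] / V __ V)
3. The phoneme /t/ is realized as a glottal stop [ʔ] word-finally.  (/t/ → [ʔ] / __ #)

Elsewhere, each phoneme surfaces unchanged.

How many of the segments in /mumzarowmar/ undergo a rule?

Segments that undergo a rule: /u/ → [uː] (rule 1); /a/ → [aː] (rule 1); /r/ → [ɾ] (rule 2); /o/ → [oː] (rule 1); /a/ → [aː] (rule 1).
All other segments surface unchanged.

5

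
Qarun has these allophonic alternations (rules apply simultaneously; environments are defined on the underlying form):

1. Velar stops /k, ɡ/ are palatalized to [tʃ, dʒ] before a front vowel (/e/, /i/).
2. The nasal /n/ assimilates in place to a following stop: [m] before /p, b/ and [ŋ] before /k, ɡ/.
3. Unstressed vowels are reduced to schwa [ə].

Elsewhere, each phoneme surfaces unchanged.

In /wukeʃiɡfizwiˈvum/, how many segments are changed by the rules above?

6

Segments that undergo a rule: /u/ → [ə] (rule 3); /k/ → [tʃ] (rule 1); /e/ → [ə] (rule 3); /i/ → [ə] (rule 3); /i/ → [ə] (rule 3); /i/ → [ə] (rule 3).
All other segments surface unchanged.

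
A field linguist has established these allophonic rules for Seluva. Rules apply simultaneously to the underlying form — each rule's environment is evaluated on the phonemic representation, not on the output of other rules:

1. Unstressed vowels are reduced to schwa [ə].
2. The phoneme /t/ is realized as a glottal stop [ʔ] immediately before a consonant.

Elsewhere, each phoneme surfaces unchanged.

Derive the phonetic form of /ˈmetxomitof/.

[ˈmeʔxəmətəf]

/m/ — not in any rule's target class → [m].
/e/ (between /m/ and /t/) fails the environment for rule 1, so it stays [e].
/t/ meets the environment for rule 2 (immediately before a consonant) → [ʔ].
/x/ — not in any rule's target class → [x].
/o/ — between /x/ and /m/, in an unstressed syllable — surfaces as [ə] (rule 1).
/m/ — not in any rule's target class → [m].
/i/ — between /m/ and /t/, in an unstressed syllable — surfaces as [ə] (rule 1).
/t/ (between /i/ and /o/) fails the environment for rule 2, so it stays [t].
/o/ (between /t/ and /f/) occurs in an unstressed syllable → [ə] by rule 1.
/f/ (word-final) is unaffected → [f].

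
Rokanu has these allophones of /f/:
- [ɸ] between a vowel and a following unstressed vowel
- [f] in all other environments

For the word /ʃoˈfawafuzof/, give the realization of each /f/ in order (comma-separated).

Occurrence 1 (position 3): no conditioning environment matches → elsewhere allophone [f].
Occurrence 2 (position 7): between a vowel and a following unstressed vowel → [ɸ].
Occurrence 3 (position 11): no conditioning environment matches → elsewhere allophone [f].

[f], [ɸ], [f]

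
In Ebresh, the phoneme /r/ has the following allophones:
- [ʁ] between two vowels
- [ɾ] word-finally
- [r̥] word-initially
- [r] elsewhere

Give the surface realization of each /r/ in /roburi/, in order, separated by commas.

Occurrence 1 (position 1): word-initially → [r̥].
Occurrence 2 (position 5): between two vowels → [ʁ].

[r̥], [ʁ]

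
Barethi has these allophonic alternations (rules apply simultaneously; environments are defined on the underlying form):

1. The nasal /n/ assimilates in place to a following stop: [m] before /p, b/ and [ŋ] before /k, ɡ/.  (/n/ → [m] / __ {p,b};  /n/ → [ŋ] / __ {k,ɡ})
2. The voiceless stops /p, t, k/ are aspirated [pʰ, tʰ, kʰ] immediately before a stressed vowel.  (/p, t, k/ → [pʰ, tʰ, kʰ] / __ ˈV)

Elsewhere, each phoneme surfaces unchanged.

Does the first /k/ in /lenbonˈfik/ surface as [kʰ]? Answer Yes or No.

/k/ — word-final; rule 2 does not apply here → [k].
The actual realization is [k], not [kʰ].

No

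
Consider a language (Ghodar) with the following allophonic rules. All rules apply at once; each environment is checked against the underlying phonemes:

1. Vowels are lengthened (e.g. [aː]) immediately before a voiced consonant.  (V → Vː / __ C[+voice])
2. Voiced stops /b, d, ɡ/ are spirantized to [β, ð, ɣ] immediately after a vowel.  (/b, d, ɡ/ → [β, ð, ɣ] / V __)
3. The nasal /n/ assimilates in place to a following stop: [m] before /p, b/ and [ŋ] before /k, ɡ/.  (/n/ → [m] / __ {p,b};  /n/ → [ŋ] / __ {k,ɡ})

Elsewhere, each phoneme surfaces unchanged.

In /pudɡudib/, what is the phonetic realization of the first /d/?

/d/ (between /u/ and /ɡ/): immediately after a vowel, so rule 2 applies → [ð].

[ð]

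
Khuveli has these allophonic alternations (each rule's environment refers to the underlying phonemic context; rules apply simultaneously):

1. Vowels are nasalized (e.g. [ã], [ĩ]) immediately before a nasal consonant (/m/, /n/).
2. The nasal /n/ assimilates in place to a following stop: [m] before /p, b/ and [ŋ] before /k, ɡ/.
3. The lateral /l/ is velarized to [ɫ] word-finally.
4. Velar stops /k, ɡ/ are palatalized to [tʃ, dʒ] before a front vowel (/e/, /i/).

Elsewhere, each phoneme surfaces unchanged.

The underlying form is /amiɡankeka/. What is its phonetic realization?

/a/ (word-initial): before a nasal consonant, so rule 1 applies → [ã].
/i/ (between /m/ and /ɡ/) fails the environment for rule 1, so it stays [i].
/ɡ/ (between /i/ and /a/) is in the target of rule 4 but the environment (before a front vowel) is not met → [ɡ].
/a/ (between /ɡ/ and /n/): before a nasal consonant, so rule 1 applies → [ã].
/n/ — between /a/ and /k/, before a labial or velar stop — surfaces as [ŋ] (rule 2).
/k/ — between /n/ and /e/, before a front vowel — surfaces as [tʃ] (rule 4).
/e/ (between /k/ and /k/) fails the environment for rule 1, so it stays [e].
/k/ (between /e/ and /a/): rule 4 targets it, but not before a front vowel → unchanged [k].
/a/ (word-final): rule 1 targets it, but not before a nasal consonant → unchanged [a].

[ãmiɡãŋtʃeka]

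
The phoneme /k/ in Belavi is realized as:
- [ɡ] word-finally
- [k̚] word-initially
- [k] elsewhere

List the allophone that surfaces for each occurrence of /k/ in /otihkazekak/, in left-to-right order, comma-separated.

Occurrence 1 (position 5): no conditioning environment matches → elsewhere allophone [k].
Occurrence 2 (position 9): no conditioning environment matches → elsewhere allophone [k].
Occurrence 3 (position 11): word-finally → [ɡ].

[k], [k], [ɡ]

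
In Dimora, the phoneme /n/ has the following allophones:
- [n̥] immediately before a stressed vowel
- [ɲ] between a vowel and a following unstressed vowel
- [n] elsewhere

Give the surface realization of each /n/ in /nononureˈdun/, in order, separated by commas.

[n], [ɲ], [ɲ], [n]

Occurrence 1 (position 1): no conditioning environment matches → elsewhere allophone [n].
Occurrence 2 (position 3): between a vowel and a following unstressed vowel → [ɲ].
Occurrence 3 (position 5): between a vowel and a following unstressed vowel → [ɲ].
Occurrence 4 (position 11): no conditioning environment matches → elsewhere allophone [n].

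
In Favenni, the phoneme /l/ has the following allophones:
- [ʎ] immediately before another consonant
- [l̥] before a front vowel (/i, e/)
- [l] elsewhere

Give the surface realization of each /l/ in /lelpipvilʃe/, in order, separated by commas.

Occurrence 1 (position 1): before a front vowel (/i, e/) → [l̥].
Occurrence 2 (position 3): immediately before another consonant → [ʎ].
Occurrence 3 (position 9): immediately before another consonant → [ʎ].

[l̥], [ʎ], [ʎ]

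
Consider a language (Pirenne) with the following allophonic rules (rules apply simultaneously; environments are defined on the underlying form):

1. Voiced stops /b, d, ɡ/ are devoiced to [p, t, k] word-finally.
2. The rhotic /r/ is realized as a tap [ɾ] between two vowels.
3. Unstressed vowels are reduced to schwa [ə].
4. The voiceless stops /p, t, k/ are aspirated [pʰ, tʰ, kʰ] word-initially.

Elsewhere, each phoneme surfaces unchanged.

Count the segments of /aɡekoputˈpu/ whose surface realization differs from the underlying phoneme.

Segments that undergo a rule: /a/ → [ə] (rule 3); /e/ → [ə] (rule 3); /o/ → [ə] (rule 3); /u/ → [ə] (rule 3).
All other segments surface unchanged.

4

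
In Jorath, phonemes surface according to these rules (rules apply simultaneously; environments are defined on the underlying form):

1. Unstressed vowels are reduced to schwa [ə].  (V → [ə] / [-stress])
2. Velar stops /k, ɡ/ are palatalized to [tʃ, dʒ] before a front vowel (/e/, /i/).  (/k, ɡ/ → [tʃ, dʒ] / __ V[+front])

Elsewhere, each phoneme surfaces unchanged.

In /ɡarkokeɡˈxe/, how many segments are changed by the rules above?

Segments that undergo a rule: /a/ → [ə] (rule 1); /o/ → [ə] (rule 1); /k/ → [tʃ] (rule 2); /e/ → [ə] (rule 1).
All other segments surface unchanged.

4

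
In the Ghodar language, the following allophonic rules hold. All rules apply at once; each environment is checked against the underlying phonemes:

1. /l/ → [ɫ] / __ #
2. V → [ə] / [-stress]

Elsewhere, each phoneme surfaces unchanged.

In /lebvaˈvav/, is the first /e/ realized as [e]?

/e/ (between /l/ and /b/) occurs in an unstressed syllable → [ə] by rule 2.
The actual realization is [ə], not [e].

No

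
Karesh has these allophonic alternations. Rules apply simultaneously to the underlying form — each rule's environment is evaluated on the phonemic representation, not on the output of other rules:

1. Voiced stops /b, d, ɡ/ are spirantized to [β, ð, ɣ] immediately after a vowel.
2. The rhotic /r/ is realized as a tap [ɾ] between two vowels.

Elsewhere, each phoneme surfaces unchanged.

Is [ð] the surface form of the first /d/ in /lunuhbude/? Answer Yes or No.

/d/ (between /u/ and /e/) occurs immediately after a vowel → [ð] by rule 1.
The actual realization is [ð], which matches [ð].

Yes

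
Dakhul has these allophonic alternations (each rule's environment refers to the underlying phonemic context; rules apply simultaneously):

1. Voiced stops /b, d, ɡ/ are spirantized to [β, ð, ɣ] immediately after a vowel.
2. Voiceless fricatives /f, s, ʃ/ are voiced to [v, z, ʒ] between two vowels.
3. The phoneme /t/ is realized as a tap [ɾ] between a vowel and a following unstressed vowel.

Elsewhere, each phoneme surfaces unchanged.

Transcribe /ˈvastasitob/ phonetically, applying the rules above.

[ˈvastaziɾoβ]

/v/ (word-initial): no rule targets it → [v].
/a/ (between /v/ and /s/) is unaffected → [a].
/s/ (between /a/ and /t/) fails the environment for rule 2, so it stays [s].
/t/ (between /s/ and /a/): rule 3 targets it, but not between a vowel and a following unstressed vowel → unchanged [t].
/a/ (between /t/ and /s/) is unaffected → [a].
/s/ meets the environment for rule 2 (between two vowels) → [z].
/i/ (between /s/ and /t/) is unaffected → [i].
/t/ meets the environment for rule 3 (between a vowel and a following unstressed vowel) → [ɾ].
/o/ (between /t/ and /b/) is unaffected → [o].
/b/ — word-final, immediately after a vowel — surfaces as [β] (rule 1).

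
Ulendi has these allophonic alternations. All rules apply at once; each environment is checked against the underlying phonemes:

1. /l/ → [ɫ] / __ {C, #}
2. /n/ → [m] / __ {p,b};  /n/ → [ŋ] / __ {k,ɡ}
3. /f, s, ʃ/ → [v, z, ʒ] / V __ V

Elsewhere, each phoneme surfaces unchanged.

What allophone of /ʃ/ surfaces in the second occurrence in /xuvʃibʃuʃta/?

/ʃ/ — between /b/ and /u/; rule 3 does not apply here → [ʃ].

[ʃ]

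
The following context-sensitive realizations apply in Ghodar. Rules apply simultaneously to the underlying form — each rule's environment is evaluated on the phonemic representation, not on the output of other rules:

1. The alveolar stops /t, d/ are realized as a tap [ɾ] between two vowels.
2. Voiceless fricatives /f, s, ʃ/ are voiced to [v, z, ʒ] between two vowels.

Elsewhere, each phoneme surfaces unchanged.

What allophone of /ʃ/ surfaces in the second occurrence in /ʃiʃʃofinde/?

/ʃ/ (between /i/ and /ʃ/) fails the environment for rule 2, so it stays [ʃ].

[ʃ]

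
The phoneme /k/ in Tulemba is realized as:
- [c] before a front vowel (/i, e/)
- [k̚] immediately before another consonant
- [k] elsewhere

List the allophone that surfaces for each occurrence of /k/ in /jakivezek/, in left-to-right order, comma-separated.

Occurrence 1 (position 3): before a front vowel (/i, e/) → [c].
Occurrence 2 (position 9): no conditioning environment matches → elsewhere allophone [k].

[c], [k]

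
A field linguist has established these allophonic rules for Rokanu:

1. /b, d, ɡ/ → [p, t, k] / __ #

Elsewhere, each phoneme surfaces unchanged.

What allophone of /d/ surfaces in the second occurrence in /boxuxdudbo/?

[d]

/d/ (between /u/ and /b/) fails the environment for rule 1, so it stays [d].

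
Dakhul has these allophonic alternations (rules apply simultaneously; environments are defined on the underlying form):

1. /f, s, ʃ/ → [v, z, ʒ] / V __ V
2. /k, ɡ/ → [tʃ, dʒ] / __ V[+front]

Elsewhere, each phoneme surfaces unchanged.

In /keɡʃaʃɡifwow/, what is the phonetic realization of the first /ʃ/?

[ʃ]

/ʃ/ (between /ɡ/ and /a/): rule 1 targets it, but not between two vowels → unchanged [ʃ].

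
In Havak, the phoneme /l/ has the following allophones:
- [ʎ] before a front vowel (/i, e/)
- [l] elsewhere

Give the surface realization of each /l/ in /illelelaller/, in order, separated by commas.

[l], [ʎ], [ʎ], [l], [l], [ʎ]

Occurrence 1 (position 2): no conditioning environment matches → elsewhere allophone [l].
Occurrence 2 (position 3): before a front vowel (/i, e/) → [ʎ].
Occurrence 3 (position 5): before a front vowel (/i, e/) → [ʎ].
Occurrence 4 (position 7): no conditioning environment matches → elsewhere allophone [l].
Occurrence 5 (position 9): no conditioning environment matches → elsewhere allophone [l].
Occurrence 6 (position 10): before a front vowel (/i, e/) → [ʎ].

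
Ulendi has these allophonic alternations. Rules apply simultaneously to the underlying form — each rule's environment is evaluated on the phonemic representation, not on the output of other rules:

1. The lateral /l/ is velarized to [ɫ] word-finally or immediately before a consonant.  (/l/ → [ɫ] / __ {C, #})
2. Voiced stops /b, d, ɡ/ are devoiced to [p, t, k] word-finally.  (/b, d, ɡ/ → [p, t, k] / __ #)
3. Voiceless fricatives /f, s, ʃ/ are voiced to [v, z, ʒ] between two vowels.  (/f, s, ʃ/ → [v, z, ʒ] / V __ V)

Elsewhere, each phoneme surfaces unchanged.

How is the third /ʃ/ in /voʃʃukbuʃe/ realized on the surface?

/ʃ/ (between /u/ and /e/): between two vowels, so rule 3 applies → [ʒ].

[ʒ]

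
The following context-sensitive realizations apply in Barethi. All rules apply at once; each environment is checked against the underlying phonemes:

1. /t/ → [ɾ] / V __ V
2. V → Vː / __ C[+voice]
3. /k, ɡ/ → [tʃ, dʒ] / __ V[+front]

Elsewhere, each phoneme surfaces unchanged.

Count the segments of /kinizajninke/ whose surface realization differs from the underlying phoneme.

Segments that undergo a rule: /k/ → [tʃ] (rule 3); /i/ → [iː] (rule 2); /i/ → [iː] (rule 2); /a/ → [aː] (rule 2); /i/ → [iː] (rule 2); /k/ → [tʃ] (rule 3).
All other segments surface unchanged.

6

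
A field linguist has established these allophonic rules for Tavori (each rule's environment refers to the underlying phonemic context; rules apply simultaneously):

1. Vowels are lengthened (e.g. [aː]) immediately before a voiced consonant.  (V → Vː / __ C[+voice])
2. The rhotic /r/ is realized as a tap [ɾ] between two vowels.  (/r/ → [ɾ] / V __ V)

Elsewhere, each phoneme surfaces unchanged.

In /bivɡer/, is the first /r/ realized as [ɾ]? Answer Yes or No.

/r/ (word-final): rule 2 targets it, but not between two vowels → unchanged [r].
The actual realization is [r], not [ɾ].

No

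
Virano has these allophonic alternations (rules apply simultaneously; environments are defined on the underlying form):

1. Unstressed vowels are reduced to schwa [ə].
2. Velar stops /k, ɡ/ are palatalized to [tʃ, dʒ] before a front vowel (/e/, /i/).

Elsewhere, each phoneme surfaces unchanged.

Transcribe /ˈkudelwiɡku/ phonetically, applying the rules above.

[ˈkudəlwəɡkə]

/k/ (word-initial): rule 2 targets it, but not before a front vowel → unchanged [k].
/u/ — between /k/ and /d/; rule 1 does not apply here → [u].
/d/ — not in any rule's target class → [d].
/e/ (between /d/ and /l/) occurs in an unstressed syllable → [ə] by rule 1.
/l/ (between /e/ and /w/) is unaffected → [l].
/w/ (between /l/ and /i/) is unaffected → [w].
/i/ meets the environment for rule 1 (in an unstressed syllable) → [ə].
/ɡ/ (between /i/ and /k/) is in the target of rule 2 but the environment (before a front vowel) is not met → [ɡ].
/k/ (between /ɡ/ and /u/): rule 2 targets it, but not before a front vowel → unchanged [k].
Rule 1 applies to /u/ (word-final: in an unstressed syllable) → [ə].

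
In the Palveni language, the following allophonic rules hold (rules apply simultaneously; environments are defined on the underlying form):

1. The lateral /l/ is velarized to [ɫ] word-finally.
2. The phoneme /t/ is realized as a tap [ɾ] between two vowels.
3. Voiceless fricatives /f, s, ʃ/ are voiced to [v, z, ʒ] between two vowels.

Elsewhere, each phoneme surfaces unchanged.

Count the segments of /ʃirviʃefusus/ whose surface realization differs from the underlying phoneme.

3

Segments that undergo a rule: /ʃ/ → [ʒ] (rule 3); /f/ → [v] (rule 3); /s/ → [z] (rule 3).
All other segments surface unchanged.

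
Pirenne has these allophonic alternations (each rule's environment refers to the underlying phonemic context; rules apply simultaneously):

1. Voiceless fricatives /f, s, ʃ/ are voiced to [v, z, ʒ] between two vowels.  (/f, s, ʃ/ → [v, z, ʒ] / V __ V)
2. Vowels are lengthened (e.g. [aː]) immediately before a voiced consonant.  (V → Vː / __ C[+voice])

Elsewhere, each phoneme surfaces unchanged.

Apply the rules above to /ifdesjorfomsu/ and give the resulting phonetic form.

/i/ (word-initial) fails the environment for rule 2, so it stays [i].
/f/ (between /i/ and /d/): rule 1 targets it, but not between two vowels → unchanged [f].
/d/ — not in any rule's target class → [d].
/e/ (between /d/ and /s/) is in the target of rule 2 but the environment (before a voiced consonant) is not met → [e].
/s/ (between /e/ and /j/): rule 1 targets it, but not between two vowels → unchanged [s].
/j/ stays [j].
/o/ meets the environment for rule 2 (before a voiced consonant) → [oː].
/r/ stays [r].
/f/ (between /r/ and /o/): rule 1 targets it, but not between two vowels → unchanged [f].
/o/ — between /f/ and /m/, before a voiced consonant — surfaces as [oː] (rule 2).
/m/ (between /o/ and /s/): no rule targets it → [m].
/s/ (between /m/ and /u/) fails the environment for rule 1, so it stays [s].
/u/ — word-final; rule 2 does not apply here → [u].

[ifdesjoːrfoːmsu]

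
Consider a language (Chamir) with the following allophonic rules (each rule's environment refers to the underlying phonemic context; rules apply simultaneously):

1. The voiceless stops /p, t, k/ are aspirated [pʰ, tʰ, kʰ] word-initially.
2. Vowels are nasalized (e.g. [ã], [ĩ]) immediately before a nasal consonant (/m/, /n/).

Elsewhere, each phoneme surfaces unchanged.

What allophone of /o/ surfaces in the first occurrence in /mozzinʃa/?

/o/ (between /m/ and /z/) is in the target of rule 2 but the environment (before a nasal consonant) is not met → [o].

[o]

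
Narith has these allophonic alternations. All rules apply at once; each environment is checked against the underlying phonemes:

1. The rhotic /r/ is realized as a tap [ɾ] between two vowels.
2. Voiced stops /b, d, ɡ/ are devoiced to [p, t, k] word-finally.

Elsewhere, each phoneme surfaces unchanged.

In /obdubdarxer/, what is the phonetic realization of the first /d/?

/d/ — between /b/ and /u/; rule 2 does not apply here → [d].

[d]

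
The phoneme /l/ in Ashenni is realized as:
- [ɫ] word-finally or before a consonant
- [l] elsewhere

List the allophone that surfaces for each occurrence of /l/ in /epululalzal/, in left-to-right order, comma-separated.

[l], [l], [ɫ], [ɫ]

Occurrence 1 (position 4): no conditioning environment matches → elsewhere allophone [l].
Occurrence 2 (position 6): no conditioning environment matches → elsewhere allophone [l].
Occurrence 3 (position 8): word-finally or before a consonant → [ɫ].
Occurrence 4 (position 11): word-finally or before a consonant → [ɫ].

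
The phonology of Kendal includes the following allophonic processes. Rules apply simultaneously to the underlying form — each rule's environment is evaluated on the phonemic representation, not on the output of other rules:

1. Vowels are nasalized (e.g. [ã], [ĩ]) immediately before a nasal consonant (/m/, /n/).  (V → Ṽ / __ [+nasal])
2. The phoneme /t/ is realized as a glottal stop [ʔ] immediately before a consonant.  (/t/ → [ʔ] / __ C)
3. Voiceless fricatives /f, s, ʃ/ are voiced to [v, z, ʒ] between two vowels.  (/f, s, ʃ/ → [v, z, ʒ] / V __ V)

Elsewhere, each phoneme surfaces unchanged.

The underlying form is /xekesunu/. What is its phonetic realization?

[xekezũnu]

/x/ (word-initial): no rule targets it → [x].
/e/ (between /x/ and /k/): rule 1 targets it, but not before a nasal consonant → unchanged [e].
/k/ (between /e/ and /e/): no rule targets it → [k].
/e/ (between /k/ and /s/): rule 1 targets it, but not before a nasal consonant → unchanged [e].
/s/ (between /e/ and /u/): between two vowels, so rule 3 applies → [z].
/u/ meets the environment for rule 1 (before a nasal consonant) → [ũ].
/n/ — not in any rule's target class → [n].
/u/ (word-final) fails the environment for rule 1, so it stays [u].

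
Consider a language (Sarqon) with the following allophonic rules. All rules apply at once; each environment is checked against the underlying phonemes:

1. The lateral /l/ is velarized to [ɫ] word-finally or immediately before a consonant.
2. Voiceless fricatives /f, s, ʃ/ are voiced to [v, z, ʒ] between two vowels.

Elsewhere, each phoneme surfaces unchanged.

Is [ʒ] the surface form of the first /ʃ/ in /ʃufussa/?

No

/ʃ/ (word-initial): rule 2 targets it, but not between two vowels → unchanged [ʃ].
The actual realization is [ʃ], not [ʒ].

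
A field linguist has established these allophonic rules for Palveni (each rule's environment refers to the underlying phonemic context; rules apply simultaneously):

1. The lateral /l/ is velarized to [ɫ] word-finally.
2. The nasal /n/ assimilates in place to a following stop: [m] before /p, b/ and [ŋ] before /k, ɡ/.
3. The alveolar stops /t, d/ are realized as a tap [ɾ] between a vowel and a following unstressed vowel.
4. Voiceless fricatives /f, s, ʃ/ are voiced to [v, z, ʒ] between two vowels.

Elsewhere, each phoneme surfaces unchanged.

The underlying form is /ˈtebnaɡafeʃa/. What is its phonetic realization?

/t/ (word-initial): rule 3 targets it, but not between a vowel and a following unstressed vowel → unchanged [t].
/n/ (between /b/ and /a/): rule 2 targets it, but not before a labial or velar stop → unchanged [n].
Rule 4 applies to /f/ (between /a/ and /e/: between two vowels) → [v].
/ʃ/ — between /e/ and /a/, between two vowels — surfaces as [ʒ] (rule 4).

[ˈtebnaɡaveʒa]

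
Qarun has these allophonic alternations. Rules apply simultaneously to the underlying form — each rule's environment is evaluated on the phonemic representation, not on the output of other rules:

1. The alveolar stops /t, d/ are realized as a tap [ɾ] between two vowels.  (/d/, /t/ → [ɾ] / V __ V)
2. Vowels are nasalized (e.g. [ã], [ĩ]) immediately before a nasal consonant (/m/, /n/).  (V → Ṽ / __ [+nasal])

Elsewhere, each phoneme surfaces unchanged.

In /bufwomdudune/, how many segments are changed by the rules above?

3

Segments that undergo a rule: /o/ → [õ] (rule 2); /d/ → [ɾ] (rule 1); /u/ → [ũ] (rule 2).
All other segments surface unchanged.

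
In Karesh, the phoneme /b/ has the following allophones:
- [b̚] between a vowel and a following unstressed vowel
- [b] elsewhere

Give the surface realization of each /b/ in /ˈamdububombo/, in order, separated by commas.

[b̚], [b̚], [b]

Occurrence 1 (position 5): between a vowel and a following unstressed vowel → [b̚].
Occurrence 2 (position 7): between a vowel and a following unstressed vowel → [b̚].
Occurrence 3 (position 10): no conditioning environment matches → elsewhere allophone [b].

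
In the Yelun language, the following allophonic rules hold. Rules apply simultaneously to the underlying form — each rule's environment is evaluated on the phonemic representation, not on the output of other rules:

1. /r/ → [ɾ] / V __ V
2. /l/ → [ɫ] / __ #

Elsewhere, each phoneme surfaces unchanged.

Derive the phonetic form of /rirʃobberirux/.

/r/ (word-initial) fails the environment for rule 1, so it stays [r].
/r/ (between /i/ and /ʃ/) is in the target of rule 1 but the environment (between two vowels) is not met → [r].
/r/ meets the environment for rule 1 (between two vowels) → [ɾ].
/r/ (between /i/ and /u/): between two vowels, so rule 1 applies → [ɾ].

[rirʃobbeɾiɾux]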